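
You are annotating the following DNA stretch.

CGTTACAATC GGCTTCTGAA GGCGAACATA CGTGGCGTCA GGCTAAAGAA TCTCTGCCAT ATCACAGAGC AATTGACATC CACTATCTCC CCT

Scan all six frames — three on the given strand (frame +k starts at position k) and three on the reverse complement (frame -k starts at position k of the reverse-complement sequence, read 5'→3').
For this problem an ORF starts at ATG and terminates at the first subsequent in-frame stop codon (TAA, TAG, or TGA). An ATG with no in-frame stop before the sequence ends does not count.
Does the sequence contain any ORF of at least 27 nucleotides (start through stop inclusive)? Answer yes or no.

yes

Reverse complement (5'→3'): AGGGGAGATAGTGGATGTCAATTGCTCTGTGATATGGCAGAGATTCTTTAGCCTGACGCCACGTATGTTCGCCTTCAGAAGCCGATTGTAACG
Frame +1: CGT TAC AAT CGG CTT CTG AAG GCG AAC ATA CGT GGC GTC AGG CTA AAG AAT CTC TGC CAT ATC ACA GAG CAA TTG ACA TCC ACT ATC TCC CCT — no ATG→stop ORF.
Frame +2: GTT ACA ATC GGC TTC TGA AGG CGA ACA TAC GTG GCG TCA GGC TAA AGA ATC TCT GCC ATA TCA CAG AGC AAT TGA CAT CCA CTA TCT CCC — no ATG→stop ORF.
Frame +3: TTA CAA TCG GCT TCT GAA GGC GAA CAT ACG TGG CGT CAG GCT AAA GAA TCT CTG CCA TAT CAC AGA GCA ATT GAC ATC CAC TAT CTC CCC — no ATG→stop ORF.
Frame -1: AGG GGA GAT AGT GGA TGT CAA TTG CTC TGT GAT ATG GCA GAG ATT CTT TAG CCT GAC GCC ACG TAT GTT CGC CTT CAG AAG CCG ATT GTA ACG — ATG at 34, stop TAG at 49 → 18 nt.
Frame -2: GGG GAG ATA GTG GAT GTC AAT TGC TCT GTG ATA TGG CAG AGA TTC TTT AGC CTG ACG CCA CGT ATG TTC GCC TTC AGA AGC CGA TTG TAA — ATG at 65, stop TAA at 89 → 27 nt.
Frame -3: GGG AGA TAG TGG ATG TCA ATT GCT CTG TGA TAT GGC AGA GAT TCT TTA GCC TGA CGC CAC GTA TGT TCG CCT TCA GAA GCC GAT TGT AAC — ATG at 15, stop TGA at 30 → 18 nt.
Frame -2 has an ORF of 27 nucleotides (positions 65–91) ≥ 27, so yes.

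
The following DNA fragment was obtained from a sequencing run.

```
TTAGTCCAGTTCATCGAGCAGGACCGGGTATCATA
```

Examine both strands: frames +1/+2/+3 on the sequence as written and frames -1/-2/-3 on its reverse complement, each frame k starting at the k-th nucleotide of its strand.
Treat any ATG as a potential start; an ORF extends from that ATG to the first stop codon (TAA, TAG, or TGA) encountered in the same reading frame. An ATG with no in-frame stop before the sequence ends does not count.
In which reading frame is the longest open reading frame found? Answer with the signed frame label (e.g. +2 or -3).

Reverse complement (5'→3'): TATGATACCCGGTCCTGCTCGATGAACTGGACTAA
Frame +1: TTA GTC CAG TTC ATC GAG CAG GAC CGG GTA TCA — no ATG→stop ORF.
Frame +2: TAG TCC AGT TCA TCG AGC AGG ACC GGG TAT CAT — no ATG→stop ORF.
Frame +3: AGT CCA GTT CAT CGA GCA GGA CCG GGT ATC ATA — no ATG→stop ORF.
Frame -1: TAT GAT ACC CGG TCC TGC TCG ATG AAC TGG ACT — no ATG→stop ORF.
Frame -2: ATG ATA CCC GGT CCT GCT CGA TGA ACT GGA CTA — ATG at 2, stop TGA at 23 → 24 nt.
Frame -3: TGA TAC CCG GTC CTG CTC GAT GAA CTG GAC TAA — no ATG→stop ORF.
Longest ORF is 24 nt in frame -2 (positions 2–25).

-2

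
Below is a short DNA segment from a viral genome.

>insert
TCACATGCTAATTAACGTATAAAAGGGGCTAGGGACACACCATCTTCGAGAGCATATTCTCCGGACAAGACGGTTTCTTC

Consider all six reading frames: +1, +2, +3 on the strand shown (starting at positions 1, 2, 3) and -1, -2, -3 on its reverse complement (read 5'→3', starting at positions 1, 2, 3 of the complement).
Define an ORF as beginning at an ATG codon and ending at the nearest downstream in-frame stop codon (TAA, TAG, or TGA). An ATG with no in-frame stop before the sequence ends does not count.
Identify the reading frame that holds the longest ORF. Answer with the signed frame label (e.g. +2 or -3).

Reverse complement (5'→3'): GAAGAAACCGTCTTGTCCGGAGAATATGCTCTCGAAGATGGTGTGTCCCTAGCCCCTTTTATACGTTAATTAGCATGTGA
Frame +1: TCA CAT GCT AAT TAA CGT ATA AAA GGG GCT AGG GAC ACA CCA TCT TCG AGA GCA TAT TCT CCG GAC AAG ACG GTT TCT — no ATG→stop ORF.
Frame +2: CAC ATG CTA ATT AAC GTA TAA AAG GGG CTA GGG ACA CAC CAT CTT CGA GAG CAT ATT CTC CGG ACA AGA CGG TTT CTT — ATG at 5, stop TAA at 20 → 18 nt.
Frame +3: ACA TGC TAA TTA ACG TAT AAA AGG GGC TAG GGA CAC ACC ATC TTC GAG AGC ATA TTC TCC GGA CAA GAC GGT TTC TTC — no ATG→stop ORF.
Frame -1: GAA GAA ACC GTC TTG TCC GGA GAA TAT GCT CTC GAA GAT GGT GTG TCC CTA GCC CCT TTT ATA CGT TAA TTA GCA TGT — no ATG→stop ORF.
Frame -2: AAG AAA CCG TCT TGT CCG GAG AAT ATG CTC TCG AAG ATG GTG TGT CCC TAG CCC CTT TTA TAC GTT AAT TAG CAT GTG — ATG at 26, stop TAG at 50 → 27 nt; ATG at 38, stop TAG at 50 → 15 nt.
Frame -3: AGA AAC CGT CTT GTC CGG AGA ATA TGC TCT CGA AGA TGG TGT GTC CCT AGC CCC TTT TAT ACG TTA ATT AGC ATG TGA — ATG at 75, stop TGA at 78 → 6 nt.
Longest ORF is 27 nt in frame -2 (positions 26–52).

-2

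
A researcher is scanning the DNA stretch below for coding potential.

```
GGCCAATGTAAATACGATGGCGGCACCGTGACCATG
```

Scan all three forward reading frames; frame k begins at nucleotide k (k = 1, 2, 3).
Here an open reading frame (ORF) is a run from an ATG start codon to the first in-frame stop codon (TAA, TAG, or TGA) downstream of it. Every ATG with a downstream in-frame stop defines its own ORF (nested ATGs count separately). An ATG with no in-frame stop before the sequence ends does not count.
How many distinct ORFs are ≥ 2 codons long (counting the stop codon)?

2

Frame 1: GGC CAA TGT AAA TAC GAT GGC GGC ACC GTG ACC ATG — no ATG→stop ORF.
Frame 2: GCC AAT GTA AAT ACG ATG GCG GCA CCG TGA CCA — ATG at 17, stop TGA at 29 → 15 nt.
Frame 3: CCA ATG TAA ATA CGA TGG CGG CAC CGT GAC CAT — ATG at 6, stop TAA at 9 → 6 nt.
ORFs ≥ 2 codons: frame 2 17–31 (5 codons), frame 3 6–11 (2 codons). Count = 2.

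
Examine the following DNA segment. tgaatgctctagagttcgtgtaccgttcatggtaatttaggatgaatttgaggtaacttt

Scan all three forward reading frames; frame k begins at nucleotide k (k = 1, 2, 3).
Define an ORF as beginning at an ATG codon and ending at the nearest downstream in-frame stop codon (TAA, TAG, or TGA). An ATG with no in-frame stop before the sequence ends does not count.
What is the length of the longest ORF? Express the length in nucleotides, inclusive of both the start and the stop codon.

15

Frame 1: TGA ATG CTC TAG AGT TCG TGT ACC GTT CAT GGT AAT TTA GGA TGA ATT TGA GGT AAC TTT — ATG at 4, stop TAG at 10 → 9 nt.
Frame 2: GAA TGC TCT AGA GTT CGT GTA CCG TTC ATG GTA ATT TAG GAT GAA TTT GAG GTA ACT — ATG at 29, stop TAG at 38 → 12 nt.
Frame 3: AAT GCT CTA GAG TTC GTG TAC CGT TCA TGG TAA TTT AGG ATG AAT TTG AGG TAA CTT — ATG at 42, stop TAA at 54 → 15 nt.
Longest: frame 3, positions 42–56, 15 nt = 5 codons = 4 aa. → 15 nucleotides.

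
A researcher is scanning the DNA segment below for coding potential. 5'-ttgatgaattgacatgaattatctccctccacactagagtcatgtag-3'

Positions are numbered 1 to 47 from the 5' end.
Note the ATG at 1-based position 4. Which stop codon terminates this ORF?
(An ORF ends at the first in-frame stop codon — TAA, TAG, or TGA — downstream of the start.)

TGA

Codons from position 4: ATG (4–6), AAT (7–9), TGA (10–12).
The first in-frame stop codon is TGA.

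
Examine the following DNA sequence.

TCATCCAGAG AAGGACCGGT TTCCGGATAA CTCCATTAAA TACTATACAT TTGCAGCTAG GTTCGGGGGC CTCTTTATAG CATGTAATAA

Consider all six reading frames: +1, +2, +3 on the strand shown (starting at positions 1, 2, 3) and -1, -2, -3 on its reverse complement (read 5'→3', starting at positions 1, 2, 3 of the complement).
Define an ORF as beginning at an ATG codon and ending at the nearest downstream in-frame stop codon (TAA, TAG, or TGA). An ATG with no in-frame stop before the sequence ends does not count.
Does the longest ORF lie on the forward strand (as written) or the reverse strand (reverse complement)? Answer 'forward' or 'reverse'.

reverse

Reverse complement (5'→3'): TTATTACATGCTATAAAGAGGCCCCCGAACCTAGCTGCAAATGTATAGTATTTAATGGAGTTATCCGGAAACCGGTCCTTCTCTGGATGA
Frame +1: TCA TCC AGA GAA GGA CCG GTT TCC GGA TAA CTC CAT TAA ATA CTA TAC ATT TGC AGC TAG GTT CGG GGG CCT CTT TAT AGC ATG TAA TAA — ATG at 82, stop TAA at 85 → 6 nt.
Frame +2: CAT CCA GAG AAG GAC CGG TTT CCG GAT AAC TCC ATT AAA TAC TAT ACA TTT GCA GCT AGG TTC GGG GGC CTC TTT ATA GCA TGT AAT — no ATG→stop ORF.
Frame +3: ATC CAG AGA AGG ACC GGT TTC CGG ATA ACT CCA TTA AAT ACT ATA CAT TTG CAG CTA GGT TCG GGG GCC TCT TTA TAG CAT GTA ATA — no ATG→stop ORF.
Frame -1: TTA TTA CAT GCT ATA AAG AGG CCC CCG AAC CTA GCT GCA AAT GTA TAG TAT TTA ATG GAG TTA TCC GGA AAC CGG TCC TTC TCT GGA TGA — ATG at 55, stop TGA at 88 → 36 nt.
Frame -2: TAT TAC ATG CTA TAA AGA GGC CCC CGA ACC TAG CTG CAA ATG TAT AGT ATT TAA TGG AGT TAT CCG GAA ACC GGT CCT TCT CTG GAT — ATG at 8, stop TAA at 14 → 9 nt; ATG at 41, stop TAA at 53 → 15 nt.
Frame -3: ATT ACA TGC TAT AAA GAG GCC CCC GAA CCT AGC TGC AAA TGT ATA GTA TTT AAT GGA GTT ATC CGG AAA CCG GTC CTT CTC TGG ATG — no ATG→stop ORF.
Forward-strand max 6 nt; reverse-strand max 36 nt. The reverse strand has the longer ORF.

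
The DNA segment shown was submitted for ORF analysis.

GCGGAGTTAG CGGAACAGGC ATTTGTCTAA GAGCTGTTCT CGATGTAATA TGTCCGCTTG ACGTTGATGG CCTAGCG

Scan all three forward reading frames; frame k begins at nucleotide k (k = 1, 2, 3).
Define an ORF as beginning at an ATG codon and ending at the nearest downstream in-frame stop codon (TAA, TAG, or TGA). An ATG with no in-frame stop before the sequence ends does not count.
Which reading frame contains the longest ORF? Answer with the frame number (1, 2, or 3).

2

Frame 1: GCG GAG TTA GCG GAA CAG GCA TTT GTC TAA GAG CTG TTC TCG ATG TAA TAT GTC CGC TTG ACG TTG ATG GCC TAG — ATG at 43, stop TAA at 46 → 6 nt; ATG at 67, stop TAG at 73 → 9 nt.
Frame 2: CGG AGT TAG CGG AAC AGG CAT TTG TCT AAG AGC TGT TCT CGA TGT AAT ATG TCC GCT TGA CGT TGA TGG CCT AGC — ATG at 50, stop TGA at 59 → 12 nt.
Frame 3: GGA GTT AGC GGA ACA GGC ATT TGT CTA AGA GCT GTT CTC GAT GTA ATA TGT CCG CTT GAC GTT GAT GGC CTA GCG — no ATG→stop ORF.
Longest ORF is 12 nt in frame 2 (positions 50–61).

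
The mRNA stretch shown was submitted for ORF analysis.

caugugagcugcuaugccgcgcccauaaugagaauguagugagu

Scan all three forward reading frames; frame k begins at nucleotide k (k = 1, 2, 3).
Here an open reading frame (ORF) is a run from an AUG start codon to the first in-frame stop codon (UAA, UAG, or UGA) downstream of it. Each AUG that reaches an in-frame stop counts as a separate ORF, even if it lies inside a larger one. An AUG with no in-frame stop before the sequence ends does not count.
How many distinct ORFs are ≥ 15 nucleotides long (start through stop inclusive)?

Frame 1: CAU GUG AGC UGC UAU GCC GCG CCC AUA AUG AGA AUG UAG UGA — AUG at 28, stop UAG at 37 → 12 nt; AUG at 34, stop UAG at 37 → 6 nt.
Frame 2: AUG UGA GCU GCU AUG CCG CGC CCA UAA UGA GAA UGU AGU GAG — AUG at 2, stop UGA at 5 → 6 nt; AUG at 14, stop UAA at 26 → 15 nt.
Frame 3: UGU GAG CUG CUA UGC CGC GCC CAU AAU GAG AAU GUA GUG AGU — no AUG→stop ORF.
ORFs ≥ 15 nucleotides: frame 2 14–28 (15 nucleotides). Count = 1.

1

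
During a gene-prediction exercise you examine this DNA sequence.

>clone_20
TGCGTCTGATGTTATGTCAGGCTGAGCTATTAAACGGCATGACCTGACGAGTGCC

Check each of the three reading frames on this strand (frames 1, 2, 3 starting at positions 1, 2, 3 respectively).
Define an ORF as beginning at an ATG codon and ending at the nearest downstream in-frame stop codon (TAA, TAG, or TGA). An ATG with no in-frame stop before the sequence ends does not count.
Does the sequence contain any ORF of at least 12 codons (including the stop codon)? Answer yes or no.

Frame 1: TGC GTC TGA TGT TAT GTC AGG CTG AGC TAT TAA ACG GCA TGA CCT GAC GAG TGC — no ATG→stop ORF.
Frame 2: GCG TCT GAT GTT ATG TCA GGC TGA GCT ATT AAA CGG CAT GAC CTG ACG AGT GCC — ATG at 14, stop TGA at 23 → 12 nt.
Frame 3: CGT CTG ATG TTA TGT CAG GCT GAG CTA TTA AAC GGC ATG ACC TGA CGA GTG — ATG at 9, stop TGA at 45 → 39 nt; ATG at 39, stop TGA at 45 → 9 nt.
Frame 3 has an ORF of 13 codons (positions 9–47) ≥ 12, so yes.

yes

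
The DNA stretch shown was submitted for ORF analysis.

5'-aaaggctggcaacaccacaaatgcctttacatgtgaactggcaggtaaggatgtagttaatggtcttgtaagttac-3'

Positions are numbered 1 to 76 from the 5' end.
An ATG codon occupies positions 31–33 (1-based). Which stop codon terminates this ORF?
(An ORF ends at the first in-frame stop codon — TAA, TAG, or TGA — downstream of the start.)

Codons from position 31: ATG (31–33), TGA (34–36).
The first in-frame stop codon is TGA.

TGA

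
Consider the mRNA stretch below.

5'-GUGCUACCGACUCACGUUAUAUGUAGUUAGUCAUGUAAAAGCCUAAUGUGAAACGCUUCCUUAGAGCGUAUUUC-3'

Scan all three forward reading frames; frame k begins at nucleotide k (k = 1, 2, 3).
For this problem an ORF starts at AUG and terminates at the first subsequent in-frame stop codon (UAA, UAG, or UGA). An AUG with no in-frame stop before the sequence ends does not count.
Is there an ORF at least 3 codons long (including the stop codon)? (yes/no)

Frame 1: GUG CUA CCG ACU CAC GUU AUA UGU AGU UAG UCA UGU AAA AGC CUA AUG UGA AAC GCU UCC UUA GAG CGU AUU — AUG at 46, stop UGA at 49 → 6 nt.
Frame 2: UGC UAC CGA CUC ACG UUA UAU GUA GUU AGU CAU GUA AAA GCC UAA UGU GAA ACG CUU CCU UAG AGC GUA UUU — no AUG→stop ORF.
Frame 3: GCU ACC GAC UCA CGU UAU AUG UAG UUA GUC AUG UAA AAG CCU AAU GUG AAA CGC UUC CUU AGA GCG UAU UUC — AUG at 21, stop UAG at 24 → 6 nt; AUG at 33, stop UAA at 36 → 6 nt.
Largest ORF found is 2 codons < 3, so no.

no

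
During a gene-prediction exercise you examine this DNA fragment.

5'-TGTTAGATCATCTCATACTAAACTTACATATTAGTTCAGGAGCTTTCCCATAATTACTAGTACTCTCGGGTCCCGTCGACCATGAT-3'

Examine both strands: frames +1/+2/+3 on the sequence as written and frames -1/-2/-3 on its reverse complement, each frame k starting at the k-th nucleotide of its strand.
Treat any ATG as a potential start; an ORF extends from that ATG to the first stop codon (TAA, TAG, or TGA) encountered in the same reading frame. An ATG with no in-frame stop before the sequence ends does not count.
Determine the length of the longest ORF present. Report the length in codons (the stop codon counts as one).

Reverse complement (5'→3'): ATCATGGTCGACGGGACCCGAGAGTACTAGTAATTATGGGAAAGCTCCTGAACTAATATGTAAGTTTAGTATGAGATGATCTAACA
Frame +1: TGT TAG ATC ATC TCA TAC TAA ACT TAC ATA TTA GTT CAG GAG CTT TCC CAT AAT TAC TAG TAC TCT CGG GTC CCG TCG ACC ATG — no ATG→stop ORF.
Frame +2: GTT AGA TCA TCT CAT ACT AAA CTT ACA TAT TAG TTC AGG AGC TTT CCC ATA ATT ACT AGT ACT CTC GGG TCC CGT CGA CCA TGA — no ATG→stop ORF.
Frame +3: TTA GAT CAT CTC ATA CTA AAC TTA CAT ATT AGT TCA GGA GCT TTC CCA TAA TTA CTA GTA CTC TCG GGT CCC GTC GAC CAT GAT — no ATG→stop ORF.
Frame -1: ATC ATG GTC GAC GGG ACC CGA GAG TAC TAG TAA TTA TGG GAA AGC TCC TGA ACT AAT ATG TAA GTT TAG TAT GAG ATG ATC TAA — ATG at 4, stop TAG at 28 → 27 nt; ATG at 58, stop TAA at 61 → 6 nt; ATG at 76, stop TAA at 82 → 9 nt.
Frame -2: TCA TGG TCG ACG GGA CCC GAG AGT ACT AGT AAT TAT GGG AAA GCT CCT GAA CTA ATA TGT AAG TTT AGT ATG AGA TGA TCT AAC — ATG at 71, stop TGA at 77 → 9 nt.
Frame -3: CAT GGT CGA CGG GAC CCG AGA GTA CTA GTA ATT ATG GGA AAG CTC CTG AAC TAA TAT GTA AGT TTA GTA TGA GAT GAT CTA ACA — ATG at 36, stop TAA at 54 → 21 nt.
Longest: frame -1, positions 4–30, 27 nt = 9 codons = 8 aa. → 9 codons.

9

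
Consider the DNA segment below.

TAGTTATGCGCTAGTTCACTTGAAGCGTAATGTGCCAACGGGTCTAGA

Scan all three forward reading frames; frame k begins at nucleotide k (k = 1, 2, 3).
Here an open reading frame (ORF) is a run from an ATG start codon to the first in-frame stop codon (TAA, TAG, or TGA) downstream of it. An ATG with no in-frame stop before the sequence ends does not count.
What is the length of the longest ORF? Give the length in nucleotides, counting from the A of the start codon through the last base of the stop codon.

Frame 1: TAG TTA TGC GCT AGT TCA CTT GAA GCG TAA TGT GCC AAC GGG TCT AGA — no ATG→stop ORF.
Frame 2: AGT TAT GCG CTA GTT CAC TTG AAG CGT AAT GTG CCA ACG GGT CTA — no ATG→stop ORF.
Frame 3: GTT ATG CGC TAG TTC ACT TGA AGC GTA ATG TGC CAA CGG GTC TAG — ATG at 6, stop TAG at 12 → 9 nt; ATG at 30, stop TAG at 45 → 18 nt.
Longest: frame 3, positions 30–47, 18 nt = 6 codons = 5 aa. → 18 nucleotides.

18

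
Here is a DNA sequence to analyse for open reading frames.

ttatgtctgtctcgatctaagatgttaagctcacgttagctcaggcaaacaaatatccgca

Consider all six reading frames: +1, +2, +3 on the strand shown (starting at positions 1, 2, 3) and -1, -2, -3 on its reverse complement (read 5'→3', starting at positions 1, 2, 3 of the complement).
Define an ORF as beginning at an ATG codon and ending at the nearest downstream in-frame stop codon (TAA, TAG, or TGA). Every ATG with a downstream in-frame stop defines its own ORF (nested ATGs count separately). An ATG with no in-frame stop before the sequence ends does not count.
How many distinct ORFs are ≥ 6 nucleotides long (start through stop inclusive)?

Reverse complement (5'→3'): TGCGGATATTTGTTTGCCTGAGCTAACGTGAGCTTAACATCTTAGATCGAGACAGACATAA
Frame +1: TTA TGT CTG TCT CGA TCT AAG ATG TTA AGC TCA CGT TAG CTC AGG CAA ACA AAT ATC CGC — ATG at 22, stop TAG at 37 → 18 nt.
Frame +2: TAT GTC TGT CTC GAT CTA AGA TGT TAA GCT CAC GTT AGC TCA GGC AAA CAA ATA TCC GCA — no ATG→stop ORF.
Frame +3: ATG TCT GTC TCG ATC TAA GAT GTT AAG CTC ACG TTA GCT CAG GCA AAC AAA TAT CCG — ATG at 3, stop TAA at 18 → 18 nt.
Frame -1: TGC GGA TAT TTG TTT GCC TGA GCT AAC GTG AGC TTA ACA TCT TAG ATC GAG ACA GAC ATA — no ATG→stop ORF.
Frame -2: GCG GAT ATT TGT TTG CCT GAG CTA ACG TGA GCT TAA CAT CTT AGA TCG AGA CAG ACA TAA — no ATG→stop ORF.
Frame -3: CGG ATA TTT GTT TGC CTG AGC TAA CGT GAG CTT AAC ATC TTA GAT CGA GAC AGA CAT — no ATG→stop ORF.
ORFs ≥ 6 nucleotides: frame +1 22–39 (18 nucleotides), frame +3 3–20 (18 nucleotides). Count = 2.

2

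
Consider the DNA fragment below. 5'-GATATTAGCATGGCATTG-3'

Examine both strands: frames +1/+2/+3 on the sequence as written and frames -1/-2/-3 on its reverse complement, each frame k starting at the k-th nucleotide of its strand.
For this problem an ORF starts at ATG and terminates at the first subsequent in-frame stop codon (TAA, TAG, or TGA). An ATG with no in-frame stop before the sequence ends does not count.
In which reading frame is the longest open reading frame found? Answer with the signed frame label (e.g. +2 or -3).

-3

Reverse complement (5'→3'): CAATGCCATGCTAATATC
Frame +1: GAT ATT AGC ATG GCA TTG — no ATG→stop ORF.
Frame +2: ATA TTA GCA TGG CAT — no ATG→stop ORF.
Frame +3: TAT TAG CAT GGC ATT — no ATG→stop ORF.
Frame -1: CAA TGC CAT GCT AAT ATC — no ATG→stop ORF.
Frame -2: AAT GCC ATG CTA ATA — no ATG→stop ORF.
Frame -3: ATG CCA TGC TAA TAT — ATG at 3, stop TAA at 12 → 12 nt.
Longest ORF is 12 nt in frame -3 (positions 3–14).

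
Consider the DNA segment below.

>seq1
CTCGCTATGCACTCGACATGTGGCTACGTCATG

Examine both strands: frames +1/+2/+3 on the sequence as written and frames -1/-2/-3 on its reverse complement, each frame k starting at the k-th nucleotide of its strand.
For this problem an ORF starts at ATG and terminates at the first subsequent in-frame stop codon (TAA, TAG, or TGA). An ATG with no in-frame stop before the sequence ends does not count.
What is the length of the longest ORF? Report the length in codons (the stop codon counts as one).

Reverse complement (5'→3'): CATGACGTAGCCACATGTCGAGTGCATAGCGAG
Frame +1: CTC GCT ATG CAC TCG ACA TGT GGC TAC GTC ATG — no ATG→stop ORF.
Frame +2: TCG CTA TGC ACT CGA CAT GTG GCT ACG TCA — no ATG→stop ORF.
Frame +3: CGC TAT GCA CTC GAC ATG TGG CTA CGT CAT — no ATG→stop ORF.
Frame -1: CAT GAC GTA GCC ACA TGT CGA GTG CAT AGC GAG — no ATG→stop ORF.
Frame -2: ATG ACG TAG CCA CAT GTC GAG TGC ATA GCG — ATG at 2, stop TAG at 8 → 9 nt.
Frame -3: TGA CGT AGC CAC ATG TCG AGT GCA TAG CGA — ATG at 15, stop TAG at 27 → 15 nt.
Longest: frame -3, positions 15–29, 15 nt = 5 codons = 4 aa. → 5 codons.

5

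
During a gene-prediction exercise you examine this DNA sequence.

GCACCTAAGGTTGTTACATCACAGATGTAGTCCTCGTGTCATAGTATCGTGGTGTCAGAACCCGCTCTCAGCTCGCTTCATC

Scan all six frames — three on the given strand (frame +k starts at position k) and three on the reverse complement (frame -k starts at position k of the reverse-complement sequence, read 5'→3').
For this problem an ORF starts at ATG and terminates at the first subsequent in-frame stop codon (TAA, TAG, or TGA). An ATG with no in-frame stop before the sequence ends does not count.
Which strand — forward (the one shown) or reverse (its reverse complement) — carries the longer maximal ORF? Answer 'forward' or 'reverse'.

Reverse complement (5'→3'): GATGAAGCGAGCTGAGAGCGGGTTCTGACACCACGATACTATGACACGAGGACTACATCTGTGATGTAACAACCTTAGGTGC
Frame +1: GCA CCT AAG GTT GTT ACA TCA CAG ATG TAG TCC TCG TGT CAT AGT ATC GTG GTG TCA GAA CCC GCT CTC AGC TCG CTT CAT — ATG at 25, stop TAG at 28 → 6 nt.
Frame +2: CAC CTA AGG TTG TTA CAT CAC AGA TGT AGT CCT CGT GTC ATA GTA TCG TGG TGT CAG AAC CCG CTC TCA GCT CGC TTC ATC — no ATG→stop ORF.
Frame +3: ACC TAA GGT TGT TAC ATC ACA GAT GTA GTC CTC GTG TCA TAG TAT CGT GGT GTC AGA ACC CGC TCT CAG CTC GCT TCA — no ATG→stop ORF.
Frame -1: GAT GAA GCG AGC TGA GAG CGG GTT CTG ACA CCA CGA TAC TAT GAC ACG AGG ACT ACA TCT GTG ATG TAA CAA CCT TAG GTG — ATG at 64, stop TAA at 67 → 6 nt.
Frame -2: ATG AAG CGA GCT GAG AGC GGG TTC TGA CAC CAC GAT ACT ATG ACA CGA GGA CTA CAT CTG TGA TGT AAC AAC CTT AGG TGC — ATG at 2, stop TGA at 26 → 27 nt; ATG at 41, stop TGA at 62 → 24 nt.
Frame -3: TGA AGC GAG CTG AGA GCG GGT TCT GAC ACC ACG ATA CTA TGA CAC GAG GAC TAC ATC TGT GAT GTA ACA ACC TTA GGT — no ATG→stop ORF.
Forward-strand max 6 nt; reverse-strand max 27 nt. The reverse strand has the longer ORF.

reverse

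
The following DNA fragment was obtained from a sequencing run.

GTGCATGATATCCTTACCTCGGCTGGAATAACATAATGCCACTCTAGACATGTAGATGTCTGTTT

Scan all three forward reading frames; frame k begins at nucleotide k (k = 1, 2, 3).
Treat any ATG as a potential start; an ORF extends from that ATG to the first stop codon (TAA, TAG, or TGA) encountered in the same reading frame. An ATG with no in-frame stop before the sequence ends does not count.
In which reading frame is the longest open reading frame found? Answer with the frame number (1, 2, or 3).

Frame 1: GTG CAT GAT ATC CTT ACC TCG GCT GGA ATA ACA TAA TGC CAC TCT AGA CAT GTA GAT GTC TGT — no ATG→stop ORF.
Frame 2: TGC ATG ATA TCC TTA CCT CGG CTG GAA TAA CAT AAT GCC ACT CTA GAC ATG TAG ATG TCT GTT — ATG at 5, stop TAA at 29 → 27 nt; ATG at 50, stop TAG at 53 → 6 nt.
Frame 3: GCA TGA TAT CCT TAC CTC GGC TGG AAT AAC ATA ATG CCA CTC TAG ACA TGT AGA TGT CTG TTT — ATG at 36, stop TAG at 45 → 12 nt.
Longest ORF is 27 nt in frame 2 (positions 5–31).

2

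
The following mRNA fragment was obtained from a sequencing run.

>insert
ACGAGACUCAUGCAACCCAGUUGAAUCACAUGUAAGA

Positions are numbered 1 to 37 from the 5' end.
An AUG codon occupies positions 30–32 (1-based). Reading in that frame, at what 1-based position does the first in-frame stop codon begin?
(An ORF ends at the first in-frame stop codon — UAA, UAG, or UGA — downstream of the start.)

Codons from position 30: AUG (30–32), UAA (33–35).
UAA is a stop codon; it begins at position 33.

33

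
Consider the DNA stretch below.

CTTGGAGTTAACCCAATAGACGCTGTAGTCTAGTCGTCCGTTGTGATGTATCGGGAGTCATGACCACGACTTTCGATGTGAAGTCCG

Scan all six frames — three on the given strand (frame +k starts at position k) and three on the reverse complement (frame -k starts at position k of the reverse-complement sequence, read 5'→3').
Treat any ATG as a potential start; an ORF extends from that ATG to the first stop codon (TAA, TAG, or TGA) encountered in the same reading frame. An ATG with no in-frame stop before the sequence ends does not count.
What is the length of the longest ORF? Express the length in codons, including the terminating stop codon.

18

Reverse complement (5'→3'): CGGACTTCACATCGAAAGTCGTGGTCATGACTCCCGATACATCACAACGGACGACTAGACTACAGCGTCTATTGGGTTAACTCCAAG
Frame +1: CTT GGA GTT AAC CCA ATA GAC GCT GTA GTC TAG TCG TCC GTT GTG ATG TAT CGG GAG TCA TGA CCA CGA CTT TCG ATG TGA AGT CCG — ATG at 46, stop TGA at 61 → 18 nt; ATG at 76, stop TGA at 79 → 6 nt.
Frame +2: TTG GAG TTA ACC CAA TAG ACG CTG TAG TCT AGT CGT CCG TTG TGA TGT ATC GGG AGT CAT GAC CAC GAC TTT CGA TGT GAA GTC — no ATG→stop ORF.
Frame +3: TGG AGT TAA CCC AAT AGA CGC TGT AGT CTA GTC GTC CGT TGT GAT GTA TCG GGA GTC ATG ACC ACG ACT TTC GAT GTG AAG TCC — no ATG→stop ORF.
Frame -1: CGG ACT TCA CAT CGA AAG TCG TGG TCA TGA CTC CCG ATA CAT CAC AAC GGA CGA CTA GAC TAC AGC GTC TAT TGG GTT AAC TCC AAG — no ATG→stop ORF.
Frame -2: GGA CTT CAC ATC GAA AGT CGT GGT CAT GAC TCC CGA TAC ATC ACA ACG GAC GAC TAG ACT ACA GCG TCT ATT GGG TTA ACT CCA — no ATG→stop ORF.
Frame -3: GAC TTC ACA TCG AAA GTC GTG GTC ATG ACT CCC GAT ACA TCA CAA CGG ACG ACT AGA CTA CAG CGT CTA TTG GGT TAA CTC CAA — ATG at 27, stop TAA at 78 → 54 nt.
Longest: frame -3, positions 27–80, 54 nt = 18 codons = 17 aa. → 18 codons.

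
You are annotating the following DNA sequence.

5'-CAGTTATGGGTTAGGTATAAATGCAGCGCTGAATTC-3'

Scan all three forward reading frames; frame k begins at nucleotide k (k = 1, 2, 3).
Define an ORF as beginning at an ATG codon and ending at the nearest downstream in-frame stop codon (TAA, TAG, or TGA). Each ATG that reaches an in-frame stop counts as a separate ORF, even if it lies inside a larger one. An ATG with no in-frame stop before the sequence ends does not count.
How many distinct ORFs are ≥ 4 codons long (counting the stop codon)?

Frame 1: CAG TTA TGG GTT AGG TAT AAA TGC AGC GCT GAA TTC — no ATG→stop ORF.
Frame 2: AGT TAT GGG TTA GGT ATA AAT GCA GCG CTG AAT — no ATG→stop ORF.
Frame 3: GTT ATG GGT TAG GTA TAA ATG CAG CGC TGA ATT — ATG at 6, stop TAG at 12 → 9 nt; ATG at 21, stop TGA at 30 → 12 nt.
ORFs ≥ 4 codons: frame 3 21–32 (4 codons). Count = 1.

1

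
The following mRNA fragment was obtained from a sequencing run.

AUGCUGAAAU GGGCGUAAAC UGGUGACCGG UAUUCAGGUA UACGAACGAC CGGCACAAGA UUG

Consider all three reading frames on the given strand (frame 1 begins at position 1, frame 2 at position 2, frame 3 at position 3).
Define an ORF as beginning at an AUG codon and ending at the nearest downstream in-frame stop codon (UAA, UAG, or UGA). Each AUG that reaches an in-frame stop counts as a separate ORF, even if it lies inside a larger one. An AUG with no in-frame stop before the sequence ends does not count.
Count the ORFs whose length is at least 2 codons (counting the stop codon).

Frame 1: AUG CUG AAA UGG GCG UAA ACU GGU GAC CGG UAU UCA GGU AUA CGA ACG ACC GGC ACA AGA UUG — AUG at 1, stop UAA at 16 → 18 nt.
Frame 2: UGC UGA AAU GGG CGU AAA CUG GUG ACC GGU AUU CAG GUA UAC GAA CGA CCG GCA CAA GAU — no AUG→stop ORF.
Frame 3: GCU GAA AUG GGC GUA AAC UGG UGA CCG GUA UUC AGG UAU ACG AAC GAC CGG CAC AAG AUU — AUG at 9, stop UGA at 24 → 18 nt.
ORFs ≥ 2 codons: frame 1 1–18 (6 codons), frame 3 9–26 (6 codons). Count = 2.

2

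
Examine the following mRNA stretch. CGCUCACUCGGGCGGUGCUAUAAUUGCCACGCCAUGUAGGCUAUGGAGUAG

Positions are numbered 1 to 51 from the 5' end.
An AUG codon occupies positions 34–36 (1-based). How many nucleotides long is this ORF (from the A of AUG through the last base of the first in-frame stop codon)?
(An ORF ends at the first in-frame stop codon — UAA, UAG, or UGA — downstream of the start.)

Codons from position 34: AUG (34–36), UAG (37–39).
UAG is the first in-frame stop; ORF spans 34–39, 6 nucleotides.

6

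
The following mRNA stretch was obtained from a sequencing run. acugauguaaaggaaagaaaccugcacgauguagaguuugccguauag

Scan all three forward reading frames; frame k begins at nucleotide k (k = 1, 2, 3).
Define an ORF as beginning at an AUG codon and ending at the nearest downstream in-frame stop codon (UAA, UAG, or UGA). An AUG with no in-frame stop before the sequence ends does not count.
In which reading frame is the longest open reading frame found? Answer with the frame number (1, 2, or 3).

Frame 1: ACU GAU GUA AAG GAA AGA AAC CUG CAC GAU GUA GAG UUU GCC GUA UAG — no AUG→stop ORF.
Frame 2: CUG AUG UAA AGG AAA GAA ACC UGC ACG AUG UAG AGU UUG CCG UAU — AUG at 5, stop UAA at 8 → 6 nt; AUG at 29, stop UAG at 32 → 6 nt.
Frame 3: UGA UGU AAA GGA AAG AAA CCU GCA CGA UGU AGA GUU UGC CGU AUA — no AUG→stop ORF.
Longest ORF is 6 nt in frame 2 (positions 5–10).

2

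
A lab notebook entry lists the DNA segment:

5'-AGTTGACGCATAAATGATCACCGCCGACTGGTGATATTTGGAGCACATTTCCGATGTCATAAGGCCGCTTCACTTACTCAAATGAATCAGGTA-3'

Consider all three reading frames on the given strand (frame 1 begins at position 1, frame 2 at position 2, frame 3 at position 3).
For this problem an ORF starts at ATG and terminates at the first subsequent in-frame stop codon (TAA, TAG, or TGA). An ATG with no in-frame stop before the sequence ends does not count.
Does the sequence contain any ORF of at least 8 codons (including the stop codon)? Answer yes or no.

no

Frame 1: AGT TGA CGC ATA AAT GAT CAC CGC CGA CTG GTG ATA TTT GGA GCA CAT TTC CGA TGT CAT AAG GCC GCT TCA CTT ACT CAA ATG AAT CAG GTA — no ATG→stop ORF.
Frame 2: GTT GAC GCA TAA ATG ATC ACC GCC GAC TGG TGA TAT TTG GAG CAC ATT TCC GAT GTC ATA AGG CCG CTT CAC TTA CTC AAA TGA ATC AGG — ATG at 14, stop TGA at 32 → 21 nt.
Frame 3: TTG ACG CAT AAA TGA TCA CCG CCG ACT GGT GAT ATT TGG AGC ACA TTT CCG ATG TCA TAA GGC CGC TTC ACT TAC TCA AAT GAA TCA GGT — ATG at 54, stop TAA at 60 → 9 nt.
Largest ORF found is 7 codons < 8, so no.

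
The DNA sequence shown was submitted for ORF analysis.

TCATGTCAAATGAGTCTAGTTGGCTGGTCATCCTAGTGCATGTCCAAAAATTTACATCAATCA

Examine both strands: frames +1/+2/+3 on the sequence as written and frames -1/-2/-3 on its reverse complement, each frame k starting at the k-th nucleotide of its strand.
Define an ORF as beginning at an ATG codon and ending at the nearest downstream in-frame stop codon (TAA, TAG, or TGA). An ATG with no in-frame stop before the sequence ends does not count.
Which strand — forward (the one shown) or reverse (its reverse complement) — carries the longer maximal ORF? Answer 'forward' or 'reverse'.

Reverse complement (5'→3'): TGATTGATGTAAATTTTTGGACATGCACTAGGATGACCAGCCAACTAGACTCATTTGACATGA
Frame +1: TCA TGT CAA ATG AGT CTA GTT GGC TGG TCA TCC TAG TGC ATG TCC AAA AAT TTA CAT CAA TCA — ATG at 10, stop TAG at 34 → 27 nt.
Frame +2: CAT GTC AAA TGA GTC TAG TTG GCT GGT CAT CCT AGT GCA TGT CCA AAA ATT TAC ATC AAT — no ATG→stop ORF.
Frame +3: ATG TCA AAT GAG TCT AGT TGG CTG GTC ATC CTA GTG CAT GTC CAA AAA TTT ACA TCA ATC — no ATG→stop ORF.
Frame -1: TGA TTG ATG TAA ATT TTT GGA CAT GCA CTA GGA TGA CCA GCC AAC TAG ACT CAT TTG ACA TGA — ATG at 7, stop TAA at 10 → 6 nt.
Frame -2: GAT TGA TGT AAA TTT TTG GAC ATG CAC TAG GAT GAC CAG CCA ACT AGA CTC ATT TGA CAT — ATG at 23, stop TAG at 29 → 9 nt.
Frame -3: ATT GAT GTA AAT TTT TGG ACA TGC ACT AGG ATG ACC AGC CAA CTA GAC TCA TTT GAC ATG — no ATG→stop ORF.
Forward-strand max 27 nt; reverse-strand max 9 nt. The forward strand has the longer ORF.

forward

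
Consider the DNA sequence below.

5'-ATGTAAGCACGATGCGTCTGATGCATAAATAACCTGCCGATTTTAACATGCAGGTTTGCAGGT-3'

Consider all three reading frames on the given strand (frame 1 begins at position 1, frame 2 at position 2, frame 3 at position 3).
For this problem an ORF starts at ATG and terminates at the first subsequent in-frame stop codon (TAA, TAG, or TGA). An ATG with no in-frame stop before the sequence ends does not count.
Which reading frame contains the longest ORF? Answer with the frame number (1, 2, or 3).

3

Frame 1: ATG TAA GCA CGA TGC GTC TGA TGC ATA AAT AAC CTG CCG ATT TTA ACA TGC AGG TTT GCA GGT — ATG at 1, stop TAA at 4 → 6 nt.
Frame 2: TGT AAG CAC GAT GCG TCT GAT GCA TAA ATA ACC TGC CGA TTT TAA CAT GCA GGT TTG CAG — no ATG→stop ORF.
Frame 3: GTA AGC ACG ATG CGT CTG ATG CAT AAA TAA CCT GCC GAT TTT AAC ATG CAG GTT TGC AGG — ATG at 12, stop TAA at 30 → 21 nt; ATG at 21, stop TAA at 30 → 12 nt.
Longest ORF is 21 nt in frame 3 (positions 12–32).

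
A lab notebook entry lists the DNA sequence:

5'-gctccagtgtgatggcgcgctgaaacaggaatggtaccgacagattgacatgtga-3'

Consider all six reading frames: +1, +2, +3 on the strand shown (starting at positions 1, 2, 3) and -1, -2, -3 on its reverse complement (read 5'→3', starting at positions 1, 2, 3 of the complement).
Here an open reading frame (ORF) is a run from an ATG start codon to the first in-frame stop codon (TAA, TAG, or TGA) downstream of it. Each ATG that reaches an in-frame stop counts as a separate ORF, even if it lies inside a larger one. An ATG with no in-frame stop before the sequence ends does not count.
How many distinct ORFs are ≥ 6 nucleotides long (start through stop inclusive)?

3

Reverse complement (5'→3'): TCACATGTCAATCTGTCGGTACCATTCCTGTTTCAGCGCGCCATCACACTGGAGC
Frame +1: GCT CCA GTG TGA TGG CGC GCT GAA ACA GGA ATG GTA CCG ACA GAT TGA CAT GTG — ATG at 31, stop TGA at 46 → 18 nt.
Frame +2: CTC CAG TGT GAT GGC GCG CTG AAA CAG GAA TGG TAC CGA CAG ATT GAC ATG TGA — ATG at 50, stop TGA at 53 → 6 nt.
Frame +3: TCC AGT GTG ATG GCG CGC TGA AAC AGG AAT GGT ACC GAC AGA TTG ACA TGT — ATG at 12, stop TGA at 21 → 12 nt.
Frame -1: TCA CAT GTC AAT CTG TCG GTA CCA TTC CTG TTT CAG CGC GCC ATC ACA CTG GAG — no ATG→stop ORF.
Frame -2: CAC ATG TCA ATC TGT CGG TAC CAT TCC TGT TTC AGC GCG CCA TCA CAC TGG AGC — no ATG→stop ORF.
Frame -3: ACA TGT CAA TCT GTC GGT ACC ATT CCT GTT TCA GCG CGC CAT CAC ACT GGA — no ATG→stop ORF.
ORFs ≥ 6 nucleotides: frame +1 31–48 (18 nucleotides), frame +2 50–55 (6 nucleotides), frame +3 12–23 (12 nucleotides). Count = 3.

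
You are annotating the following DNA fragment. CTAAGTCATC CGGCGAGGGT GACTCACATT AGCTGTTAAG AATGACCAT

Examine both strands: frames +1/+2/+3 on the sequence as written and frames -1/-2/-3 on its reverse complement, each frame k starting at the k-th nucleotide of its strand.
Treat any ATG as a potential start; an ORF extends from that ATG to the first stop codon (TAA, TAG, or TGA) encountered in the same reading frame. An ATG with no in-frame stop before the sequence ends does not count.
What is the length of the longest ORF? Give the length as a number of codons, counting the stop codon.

7

Reverse complement (5'→3'): ATGGTCATTCTTAACAGCTAATGTGAGTCACCCTCGCCGGATGACTTAG
Frame +1: CTA AGT CAT CCG GCG AGG GTG ACT CAC ATT AGC TGT TAA GAA TGA CCA — no ATG→stop ORF.
Frame +2: TAA GTC ATC CGG CGA GGG TGA CTC ACA TTA GCT GTT AAG AAT GAC CAT — no ATG→stop ORF.
Frame +3: AAG TCA TCC GGC GAG GGT GAC TCA CAT TAG CTG TTA AGA ATG ACC — no ATG→stop ORF.
Frame -1: ATG GTC ATT CTT AAC AGC TAA TGT GAG TCA CCC TCG CCG GAT GAC TTA — ATG at 1, stop TAA at 19 → 21 nt.
Frame -2: TGG TCA TTC TTA ACA GCT AAT GTG AGT CAC CCT CGC CGG ATG ACT TAG — ATG at 41, stop TAG at 47 → 9 nt.
Frame -3: GGT CAT TCT TAA CAG CTA ATG TGA GTC ACC CTC GCC GGA TGA CTT — ATG at 21, stop TGA at 24 → 6 nt.
Longest: frame -1, positions 1–21, 21 nt = 7 codons = 6 aa. → 7 codons.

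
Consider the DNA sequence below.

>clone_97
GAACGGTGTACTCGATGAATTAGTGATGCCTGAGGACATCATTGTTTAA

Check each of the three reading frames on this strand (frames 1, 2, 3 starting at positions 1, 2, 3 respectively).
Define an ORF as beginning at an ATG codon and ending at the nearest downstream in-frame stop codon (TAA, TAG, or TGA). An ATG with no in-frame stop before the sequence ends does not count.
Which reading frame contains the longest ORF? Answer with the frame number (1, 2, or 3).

2

Frame 1: GAA CGG TGT ACT CGA TGA ATT AGT GAT GCC TGA GGA CAT CAT TGT TTA — no ATG→stop ORF.
Frame 2: AAC GGT GTA CTC GAT GAA TTA GTG ATG CCT GAG GAC ATC ATT GTT TAA — ATG at 26, stop TAA at 47 → 24 nt.
Frame 3: ACG GTG TAC TCG ATG AAT TAG TGA TGC CTG AGG ACA TCA TTG TTT — ATG at 15, stop TAG at 21 → 9 nt.
Longest ORF is 24 nt in frame 2 (positions 26–49).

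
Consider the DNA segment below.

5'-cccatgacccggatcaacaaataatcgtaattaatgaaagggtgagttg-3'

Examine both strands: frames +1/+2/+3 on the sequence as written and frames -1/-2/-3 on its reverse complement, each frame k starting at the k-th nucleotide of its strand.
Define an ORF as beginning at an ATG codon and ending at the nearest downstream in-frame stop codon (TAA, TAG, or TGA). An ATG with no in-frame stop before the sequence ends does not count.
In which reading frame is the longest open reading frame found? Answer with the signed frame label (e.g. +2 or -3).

+1

Reverse complement (5'→3'): CAACTCACCCTTTCATTAATTACGATTATTTGTTGATCCGGGTCATGGG
Frame +1: CCC ATG ACC CGG ATC AAC AAA TAA TCG TAA TTA ATG AAA GGG TGA GTT — ATG at 4, stop TAA at 22 → 21 nt; ATG at 34, stop TGA at 43 → 12 nt.
Frame +2: CCA TGA CCC GGA TCA ACA AAT AAT CGT AAT TAA TGA AAG GGT GAG TTG — no ATG→stop ORF.
Frame +3: CAT GAC CCG GAT CAA CAA ATA ATC GTA ATT AAT GAA AGG GTG AGT — no ATG→stop ORF.
Frame -1: CAA CTC ACC CTT TCA TTA ATT ACG ATT ATT TGT TGA TCC GGG TCA TGG — no ATG→stop ORF.
Frame -2: AAC TCA CCC TTT CAT TAA TTA CGA TTA TTT GTT GAT CCG GGT CAT GGG — no ATG→stop ORF.
Frame -3: ACT CAC CCT TTC ATT AAT TAC GAT TAT TTG TTG ATC CGG GTC ATG — no ATG→stop ORF.
Longest ORF is 21 nt in frame +1 (positions 4–24).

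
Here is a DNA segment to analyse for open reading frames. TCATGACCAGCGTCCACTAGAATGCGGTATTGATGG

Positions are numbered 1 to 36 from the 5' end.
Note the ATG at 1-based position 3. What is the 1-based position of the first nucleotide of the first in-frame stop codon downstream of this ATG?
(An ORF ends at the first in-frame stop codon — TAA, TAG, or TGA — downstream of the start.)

18

Codons from position 3: ATG (3–5), ACC (6–8), AGC (9–11), GTC (12–14), CAC (15–17), TAG (18–20).
TAG is a stop codon; it begins at position 18.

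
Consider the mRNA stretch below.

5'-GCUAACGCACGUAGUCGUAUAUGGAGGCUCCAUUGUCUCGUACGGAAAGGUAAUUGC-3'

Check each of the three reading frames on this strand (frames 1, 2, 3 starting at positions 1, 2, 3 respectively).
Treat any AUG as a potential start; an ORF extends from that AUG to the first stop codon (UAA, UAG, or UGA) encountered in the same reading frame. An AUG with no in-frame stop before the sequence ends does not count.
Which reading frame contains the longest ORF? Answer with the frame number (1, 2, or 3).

Frame 1: GCU AAC GCA CGU AGU CGU AUA UGG AGG CUC CAU UGU CUC GUA CGG AAA GGU AAU UGC — no AUG→stop ORF.
Frame 2: CUA ACG CAC GUA GUC GUA UAU GGA GGC UCC AUU GUC UCG UAC GGA AAG GUA AUU — no AUG→stop ORF.
Frame 3: UAA CGC ACG UAG UCG UAU AUG GAG GCU CCA UUG UCU CGU ACG GAA AGG UAA UUG — AUG at 21, stop UAA at 51 → 33 nt.
Longest ORF is 33 nt in frame 3 (positions 21–53).

3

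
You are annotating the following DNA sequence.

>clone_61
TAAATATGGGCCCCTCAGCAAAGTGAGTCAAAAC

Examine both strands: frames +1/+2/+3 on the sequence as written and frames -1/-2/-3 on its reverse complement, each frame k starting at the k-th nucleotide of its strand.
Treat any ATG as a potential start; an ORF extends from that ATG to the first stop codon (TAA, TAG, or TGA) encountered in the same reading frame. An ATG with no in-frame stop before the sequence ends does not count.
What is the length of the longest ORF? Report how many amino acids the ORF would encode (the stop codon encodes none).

Reverse complement (5'→3'): GTTTTGACTCACTTTGCTGAGGGGCCCATATTTA
Frame +1: TAA ATA TGG GCC CCT CAG CAA AGT GAG TCA AAA — no ATG→stop ORF.
Frame +2: AAA TAT GGG CCC CTC AGC AAA GTG AGT CAA AAC — no ATG→stop ORF.
Frame +3: AAT ATG GGC CCC TCA GCA AAG TGA GTC AAA — ATG at 6, stop TGA at 24 → 21 nt.
Frame -1: GTT TTG ACT CAC TTT GCT GAG GGG CCC ATA TTT — no ATG→stop ORF.
Frame -2: TTT TGA CTC ACT TTG CTG AGG GGC CCA TAT TTA — no ATG→stop ORF.
Frame -3: TTT GAC TCA CTT TGC TGA GGG GCC CAT ATT — no ATG→stop ORF.
Longest: frame +3, positions 6–26, 21 nt = 7 codons = 6 aa. → 6 amino acids.

6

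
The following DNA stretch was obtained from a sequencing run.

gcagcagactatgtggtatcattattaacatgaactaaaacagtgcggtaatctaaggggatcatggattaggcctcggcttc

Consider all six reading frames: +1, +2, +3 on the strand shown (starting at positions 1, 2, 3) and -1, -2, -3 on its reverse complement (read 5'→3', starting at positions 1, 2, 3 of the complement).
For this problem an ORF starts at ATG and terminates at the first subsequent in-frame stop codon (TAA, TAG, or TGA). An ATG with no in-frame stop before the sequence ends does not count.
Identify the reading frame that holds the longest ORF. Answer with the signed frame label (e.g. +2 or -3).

-1

Reverse complement (5'→3'): GAAGCCGAGGCCTAATCCATGATCCCCTTAGATTACCGCACTGTTTTAGTTCATGTTAATAATGATACCACATAGTCTGCTGC
Frame +1: GCA GCA GAC TAT GTG GTA TCA TTA TTA ACA TGA ACT AAA ACA GTG CGG TAA TCT AAG GGG ATC ATG GAT TAG GCC TCG GCT — ATG at 64, stop TAG at 70 → 9 nt.
Frame +2: CAG CAG ACT ATG TGG TAT CAT TAT TAA CAT GAA CTA AAA CAG TGC GGT AAT CTA AGG GGA TCA TGG ATT AGG CCT CGG CTT — ATG at 11, stop TAA at 26 → 18 nt.
Frame +3: AGC AGA CTA TGT GGT ATC ATT ATT AAC ATG AAC TAA AAC AGT GCG GTA ATC TAA GGG GAT CAT GGA TTA GGC CTC GGC TTC — ATG at 30, stop TAA at 36 → 9 nt.
Frame -1: GAA GCC GAG GCC TAA TCC ATG ATC CCC TTA GAT TAC CGC ACT GTT TTA GTT CAT GTT AAT AAT GAT ACC ACA TAG TCT GCT — ATG at 19, stop TAG at 73 → 57 nt.
Frame -2: AAG CCG AGG CCT AAT CCA TGA TCC CCT TAG ATT ACC GCA CTG TTT TAG TTC ATG TTA ATA ATG ATA CCA CAT AGT CTG CTG — no ATG→stop ORF.
Frame -3: AGC CGA GGC CTA ATC CAT GAT CCC CTT AGA TTA CCG CAC TGT TTT AGT TCA TGT TAA TAA TGA TAC CAC ATA GTC TGC TGC — no ATG→stop ORF.
Longest ORF is 57 nt in frame -1 (positions 19–75).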